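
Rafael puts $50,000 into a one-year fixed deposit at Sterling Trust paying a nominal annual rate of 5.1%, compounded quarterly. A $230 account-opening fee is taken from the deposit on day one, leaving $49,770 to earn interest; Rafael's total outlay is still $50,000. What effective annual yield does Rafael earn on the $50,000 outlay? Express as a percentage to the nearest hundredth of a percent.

Value after one year: 49,770 × (1 + 0.051/4)^4 = 49,770 × 1.051984 = $52,357.23.
Effective yield on the $50,000 outlay: 52,357.23 / 50,000 − 1 = 0.047145 = 4.71%.

4.71%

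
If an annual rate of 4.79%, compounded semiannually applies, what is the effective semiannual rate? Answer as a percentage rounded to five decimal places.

2.39500%

With a nominal annual rate compounded semiannually, the periodic rate is the nominal rate divided by 2.
i = 0.0479 / 2 = 0.0239500 = 2.39500%.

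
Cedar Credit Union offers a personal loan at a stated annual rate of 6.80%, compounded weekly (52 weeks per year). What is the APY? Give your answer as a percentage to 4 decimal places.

7.0318%

EAR = (1 + 0.0680/52)^52 − 1.
= (1 + 0.001308)^52 − 1 = 1.070318 − 1 = 7.0318%.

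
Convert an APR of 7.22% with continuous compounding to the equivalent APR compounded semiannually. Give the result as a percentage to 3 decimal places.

EAR under continuous compounding: e^0.0722 − 1 = 0.074870.
Solve (1 + r/2)^2 = 1.074870: r/2 = 1.074870^(1/2) − 1 = 0.036760, so r = 0.073519 = 7.352%.

7.352%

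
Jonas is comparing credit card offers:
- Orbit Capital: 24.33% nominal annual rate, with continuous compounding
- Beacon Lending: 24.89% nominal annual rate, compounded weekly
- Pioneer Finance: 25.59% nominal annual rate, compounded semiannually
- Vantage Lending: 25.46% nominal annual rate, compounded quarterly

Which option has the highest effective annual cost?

Beacon Lending

Orbit Capital: e^0.2433 − 1 = 27.545%
Beacon Lending: (1 + 0.2489/52)^52 − 1 = 28.185%
Pioneer Finance: (1 + 0.2559/2)^2 − 1 = 27.227%
Vantage Lending: (1 + 0.2546/4)^4 − 1 = 27.996%
The highest effective annual rate is Beacon Lending at 28.185%.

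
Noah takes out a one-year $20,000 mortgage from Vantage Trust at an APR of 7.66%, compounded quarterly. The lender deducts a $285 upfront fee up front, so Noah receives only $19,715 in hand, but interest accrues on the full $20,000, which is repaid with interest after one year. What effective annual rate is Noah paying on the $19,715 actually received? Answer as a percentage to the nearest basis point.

9.44%

Amount owed after one year: 20,000 × (1 + 0.0766/4)^4 = 20,000 × 1.078829 = $21,576.57.
Effective rate on net proceeds: 21,576.57 / 19,715 − 1 = 0.094424 = 9.44%.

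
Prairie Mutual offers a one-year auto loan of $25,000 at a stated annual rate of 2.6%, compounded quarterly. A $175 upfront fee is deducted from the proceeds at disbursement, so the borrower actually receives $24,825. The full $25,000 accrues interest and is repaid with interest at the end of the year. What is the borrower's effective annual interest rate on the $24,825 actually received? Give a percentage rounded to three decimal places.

Amount owed after one year: 25,000 × (1 + 0.026/4)^4 = 25,000 × 1.026255 = $25,656.37.
Effective rate on net proceeds: 25,656.37 / 24,825 − 1 = 0.033489 = 3.349%.

3.349%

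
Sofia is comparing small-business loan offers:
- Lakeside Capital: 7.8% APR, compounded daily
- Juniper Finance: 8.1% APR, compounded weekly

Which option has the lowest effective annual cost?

Lakeside Capital: (1 + 0.078/365)^365 − 1 = 8.111%
Juniper Finance: (1 + 0.081/52)^52 − 1 = 8.430%
The lowest effective annual rate is Lakeside Capital at 8.111%.

Lakeside Capital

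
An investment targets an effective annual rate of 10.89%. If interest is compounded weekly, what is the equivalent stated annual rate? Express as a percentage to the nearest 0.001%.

(1 + r/52)^52 − 1 = 0.1089, so 1 + r/52 = 1.1089^(1/52).
r/52 = 0.001990, so r = 0.103471 = 10.347%.

10.347%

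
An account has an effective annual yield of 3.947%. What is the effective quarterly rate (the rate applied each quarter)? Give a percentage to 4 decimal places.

0.9725%

The per-quarter rate i satisfies (1 + i)^4 = 1 + 0.03947.
i = 1.03947^(1/4) − 1 = 0.0097247 = 0.9725%.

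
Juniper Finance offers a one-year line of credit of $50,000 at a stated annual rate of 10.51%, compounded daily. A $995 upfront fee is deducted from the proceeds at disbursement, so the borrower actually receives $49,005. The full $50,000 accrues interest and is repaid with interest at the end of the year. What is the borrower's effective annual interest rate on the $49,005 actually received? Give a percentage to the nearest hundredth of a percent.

13.34%

Amount owed after one year: 50,000 × (1 + 0.1051/365)^365 = 50,000 × 1.110805 = $55,540.24.
Effective rate on net proceeds: 55,540.24 / 49,005 − 1 = 0.133359 = 13.34%.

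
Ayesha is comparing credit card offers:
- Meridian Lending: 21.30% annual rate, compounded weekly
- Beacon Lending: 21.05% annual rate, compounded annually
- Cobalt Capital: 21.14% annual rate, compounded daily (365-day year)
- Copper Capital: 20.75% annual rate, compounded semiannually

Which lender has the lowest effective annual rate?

Meridian Lending: (1 + 0.2130/52)^52 − 1 = 23.685%
Beacon Lending: compounded annually, EAR = 21.050%
Cobalt Capital: (1 + 0.2114/365)^365 − 1 = 23.533%
Copper Capital: (1 + 0.2075/2)^2 − 1 = 21.826%
The lowest effective annual rate is Beacon Lending at 21.050%.

Beacon Lending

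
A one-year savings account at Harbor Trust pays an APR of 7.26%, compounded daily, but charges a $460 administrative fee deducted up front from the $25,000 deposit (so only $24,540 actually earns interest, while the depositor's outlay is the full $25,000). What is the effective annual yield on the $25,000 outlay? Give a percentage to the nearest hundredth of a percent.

5.55%

Value after one year: 24,540 × (1 + 0.0726/365)^365 = 24,540 × 1.075293 = $26,387.68.
Effective yield on the $25,000 outlay: 26,387.68 / 25,000 − 1 = 0.055507 = 5.55%.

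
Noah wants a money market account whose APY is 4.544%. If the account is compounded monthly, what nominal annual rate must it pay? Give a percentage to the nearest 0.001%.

4.452%

(1 + r/12)^12 − 1 = 0.04544, so 1 + r/12 = 1.04544^(1/12).
r/12 = 0.003710, so r = 0.044520 = 4.452%.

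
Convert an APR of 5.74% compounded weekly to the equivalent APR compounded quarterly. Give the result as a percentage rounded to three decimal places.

EAR = (1 + 0.0574/52)^52 − 1 = 0.059046.
Solve (1 + r/4)^4 = 1.059046: r/4 = 1.059046^(1/4) − 1 = 0.014445, so r = 0.057782 = 5.778%.

5.778%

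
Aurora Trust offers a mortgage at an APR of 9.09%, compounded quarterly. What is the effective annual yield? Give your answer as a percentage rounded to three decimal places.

9.405%

EAR = (1 + 0.0909/4)^4 − 1.
= 1.094046 − 1 = 9.405%.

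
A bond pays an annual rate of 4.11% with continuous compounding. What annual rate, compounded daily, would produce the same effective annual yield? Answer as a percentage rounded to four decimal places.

4.1102%

EAR under continuous compounding: e^0.0411 − 1 = 0.041956.
Solve (1 + r/365)^365 = 1.041956: r/365 = 1.041956^(1/365) − 1 = 0.000113, so r = 0.041102 = 4.1102%.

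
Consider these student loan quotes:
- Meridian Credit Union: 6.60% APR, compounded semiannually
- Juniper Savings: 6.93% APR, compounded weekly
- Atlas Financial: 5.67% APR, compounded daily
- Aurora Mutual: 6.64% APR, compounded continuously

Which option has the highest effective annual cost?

Juniper Savings

Meridian Credit Union: (1 + 0.0660/2)^2 − 1 = 6.709%
Juniper Savings: (1 + 0.0693/52)^52 − 1 = 7.171%
Atlas Financial: (1 + 0.0567/365)^365 − 1 = 5.833%
Aurora Mutual: e^0.0664 − 1 = 6.865%
The highest effective annual rate is Juniper Savings at 7.171%.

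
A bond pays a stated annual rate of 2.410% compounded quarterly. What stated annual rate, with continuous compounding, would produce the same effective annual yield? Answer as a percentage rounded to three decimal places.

EAR = (1 + 0.02410/4)^4 − 1 = 0.024319.
Equivalent continuous rate: r = ln(1 + 0.024319) = 0.024028 = 2.403%.

2.403%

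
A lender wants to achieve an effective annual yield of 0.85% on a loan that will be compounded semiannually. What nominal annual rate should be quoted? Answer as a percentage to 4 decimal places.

(1 + r/2)^2 − 1 = 0.0085, so 1 + r/2 = 1.0085^(1/2).
r/2 = 0.004241, so r = 0.008482 = 0.8482%.

0.8482%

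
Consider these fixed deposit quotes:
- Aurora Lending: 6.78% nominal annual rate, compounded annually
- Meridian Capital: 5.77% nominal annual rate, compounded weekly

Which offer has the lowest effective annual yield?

Aurora Lending: compounded annually, EAR = 6.780%
Meridian Capital: (1 + 0.0577/52)^52 − 1 = 5.936%
The lowest effective annual rate is Meridian Capital at 5.936%.

Meridian Capital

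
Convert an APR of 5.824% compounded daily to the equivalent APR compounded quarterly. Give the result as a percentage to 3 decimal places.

EAR = (1 + 0.05824/365)^365 − 1 = 0.059964.
Solve (1 + r/4)^4 = 1.059964: r/4 = 1.059964^(1/4) − 1 = 0.014665, so r = 0.058661 = 5.866%.

5.866%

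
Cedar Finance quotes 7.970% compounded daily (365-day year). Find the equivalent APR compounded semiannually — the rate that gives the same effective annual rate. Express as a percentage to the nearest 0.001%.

8.130%

EAR = (1 + 0.07970/365)^365 − 1 = 0.082953.
Solve (1 + r/2)^2 = 1.082953: r/2 = 1.082953^(1/2) − 1 = 0.040650, so r = 0.081300 = 8.130%.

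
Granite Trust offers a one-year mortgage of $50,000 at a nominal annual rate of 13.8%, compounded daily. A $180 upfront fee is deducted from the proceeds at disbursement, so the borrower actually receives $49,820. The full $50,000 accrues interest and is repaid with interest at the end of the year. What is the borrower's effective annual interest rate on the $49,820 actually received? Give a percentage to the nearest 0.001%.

Amount owed after one year: 50,000 × (1 + 0.138/365)^365 = 50,000 × 1.147946 = $57,397.28.
Effective rate on net proceeds: 57,397.28 / 49,820 − 1 = 0.152093 = 15.209%.

15.209%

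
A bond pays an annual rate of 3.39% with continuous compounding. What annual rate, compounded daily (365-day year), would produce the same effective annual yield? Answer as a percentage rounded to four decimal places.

3.3902%

EAR under continuous compounding: e^0.0339 − 1 = 0.034481.
Solve (1 + r/365)^365 = 1.034481: r/365 = 1.034481^(1/365) − 1 = 0.000093, so r = 0.033902 = 3.3902%.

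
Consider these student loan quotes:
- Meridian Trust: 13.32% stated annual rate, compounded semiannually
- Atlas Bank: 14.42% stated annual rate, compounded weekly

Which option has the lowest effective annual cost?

Meridian Trust

Meridian Trust: (1 + 0.1332/2)^2 − 1 = 13.764%
Atlas Bank: (1 + 0.1442/52)^52 − 1 = 15.488%
The lowest effective annual rate is Meridian Trust at 13.764%.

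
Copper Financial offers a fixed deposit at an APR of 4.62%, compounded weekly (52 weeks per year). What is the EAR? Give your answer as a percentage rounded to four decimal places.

EAR = (1 + 0.0462/52)^52 − 1.
= 1.047262 − 1 = 4.7262%.

4.7262%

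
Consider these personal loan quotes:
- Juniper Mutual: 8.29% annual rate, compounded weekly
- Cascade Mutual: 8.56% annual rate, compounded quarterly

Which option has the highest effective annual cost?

Cascade Mutual

Juniper Mutual: (1 + 0.0829/52)^52 − 1 = 8.636%
Cascade Mutual: (1 + 0.0856/4)^4 − 1 = 8.839%
The highest effective annual rate is Cascade Mutual at 8.839%.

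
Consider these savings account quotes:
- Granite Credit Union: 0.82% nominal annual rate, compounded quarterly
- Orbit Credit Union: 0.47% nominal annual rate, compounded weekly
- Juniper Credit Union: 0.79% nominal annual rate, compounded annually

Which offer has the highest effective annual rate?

Granite Credit Union

Granite Credit Union: (1 + 0.0082/4)^4 − 1 = 0.823%
Orbit Credit Union: (1 + 0.0047/52)^52 − 1 = 0.471%
Juniper Credit Union: compounded annually, EAR = 0.790%
The highest effective annual rate is Granite Credit Union at 0.823%.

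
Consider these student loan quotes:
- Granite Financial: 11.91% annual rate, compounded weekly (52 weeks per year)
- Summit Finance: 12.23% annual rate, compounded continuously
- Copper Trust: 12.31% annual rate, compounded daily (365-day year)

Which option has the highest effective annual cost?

Granite Financial: (1 + 0.1191/52)^52 − 1 = 12.633%
Summit Finance: e^0.1223 − 1 = 13.009%
Copper Trust: (1 + 0.1231/365)^365 − 1 = 13.097%
The highest effective annual rate is Copper Trust at 13.097%.

Copper Trust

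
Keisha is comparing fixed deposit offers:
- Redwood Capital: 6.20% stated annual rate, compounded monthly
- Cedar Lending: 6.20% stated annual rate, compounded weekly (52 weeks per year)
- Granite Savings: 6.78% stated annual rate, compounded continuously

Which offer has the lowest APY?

Redwood Capital: (1 + 0.0620/12)^12 − 1 = 6.379%
Cedar Lending: (1 + 0.0620/52)^52 − 1 = 6.392%
Granite Savings: e^0.0678 − 1 = 7.015%
The lowest effective annual rate is Redwood Capital at 6.379%.

Redwood Capital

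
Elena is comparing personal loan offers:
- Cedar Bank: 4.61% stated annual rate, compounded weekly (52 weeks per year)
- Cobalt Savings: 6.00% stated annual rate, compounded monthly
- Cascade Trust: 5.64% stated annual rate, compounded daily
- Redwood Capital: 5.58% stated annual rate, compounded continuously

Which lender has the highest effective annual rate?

Cobalt Savings

Cedar Bank: (1 + 0.0461/52)^52 − 1 = 4.716%
Cobalt Savings: (1 + 0.0600/12)^12 − 1 = 6.168%
Cascade Trust: (1 + 0.0564/365)^365 − 1 = 5.802%
Redwood Capital: e^0.0558 − 1 = 5.739%
The highest effective annual rate is Cobalt Savings at 6.168%.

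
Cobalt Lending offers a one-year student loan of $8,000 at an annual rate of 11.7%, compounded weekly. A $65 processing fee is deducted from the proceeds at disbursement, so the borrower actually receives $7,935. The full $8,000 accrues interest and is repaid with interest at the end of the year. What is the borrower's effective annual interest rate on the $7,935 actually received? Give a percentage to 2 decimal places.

13.32%

Amount owed after one year: 8,000 × (1 + 0.117/52)^52 = 8,000 × 1.123972 = $8,991.77.
Effective rate on net proceeds: 8,991.77 / 7,935 − 1 = 0.133179 = 13.32%.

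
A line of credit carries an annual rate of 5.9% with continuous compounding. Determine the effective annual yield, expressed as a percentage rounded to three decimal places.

6.078%

With continuous compounding, EAR = e^0.059 − 1.
e^0.059 = 1.060775, so EAR = 0.060775 = 6.078%.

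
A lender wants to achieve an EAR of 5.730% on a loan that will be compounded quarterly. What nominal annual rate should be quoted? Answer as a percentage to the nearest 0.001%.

(1 + r/4)^4 − 1 = 0.05730, so 1 + r/4 = 1.05730^(1/4).
r/4 = 0.014027, so r = 0.056108 = 5.611%.

5.611%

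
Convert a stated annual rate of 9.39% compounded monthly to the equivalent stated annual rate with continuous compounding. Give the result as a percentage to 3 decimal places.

EAR = (1 + 0.0939/12)^12 − 1 = 0.098049.
Equivalent continuous rate: r = ln(1 + 0.098049) = 0.093535 = 9.353%.

9.353%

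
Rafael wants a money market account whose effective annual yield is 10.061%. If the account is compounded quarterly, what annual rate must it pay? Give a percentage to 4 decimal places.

(1 + r/4)^4 − 1 = 0.10061, so 1 + r/4 = 1.10061^(1/4).
r/4 = 0.024256, so r = 0.097023 = 9.7023%.

9.7023%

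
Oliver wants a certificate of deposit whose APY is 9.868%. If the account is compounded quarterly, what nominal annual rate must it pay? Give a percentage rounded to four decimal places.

9.5225%

(1 + r/4)^4 − 1 = 0.09868, so 1 + r/4 = 1.09868^(1/4).
r/4 = 0.023806, so r = 0.095225 = 9.5225%.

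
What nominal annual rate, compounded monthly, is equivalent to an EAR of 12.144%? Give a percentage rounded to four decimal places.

11.5163%

(1 + r/12)^12 − 1 = 0.12144, so 1 + r/12 = 1.12144^(1/12).
r/12 = 0.009597, so r = 0.115163 = 11.5163%.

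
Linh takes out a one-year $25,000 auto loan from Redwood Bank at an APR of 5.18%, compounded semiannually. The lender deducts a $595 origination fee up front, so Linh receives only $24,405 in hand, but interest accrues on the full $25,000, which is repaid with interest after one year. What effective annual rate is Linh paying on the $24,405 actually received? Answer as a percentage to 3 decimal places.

Amount owed after one year: 25,000 × (1 + 0.0518/2)^2 = 25,000 × 1.052471 = $26,311.77.
Effective rate on net proceeds: 26,311.77 / 24,405 − 1 = 0.078130 = 7.813%.

7.813%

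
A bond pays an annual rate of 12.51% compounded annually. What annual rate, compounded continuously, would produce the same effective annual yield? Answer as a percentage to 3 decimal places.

11.787%

Compounded annually, EAR = nominal = 0.125100.
Equivalent continuous rate: r = ln(1 + 0.125100) = 0.117872 = 11.787%.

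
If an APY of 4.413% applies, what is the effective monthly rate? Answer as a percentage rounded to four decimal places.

The per-month rate i satisfies (1 + i)^12 = 1 + 0.04413.
i = 1.04413^(1/12) − 1 = 0.0036051 = 0.3605%.

0.3605%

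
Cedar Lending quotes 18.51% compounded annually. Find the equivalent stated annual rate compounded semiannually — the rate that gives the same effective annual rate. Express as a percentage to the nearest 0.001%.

17.725%

Compounded annually, EAR = nominal = 0.185100.
Solve (1 + r/2)^2 = 1.185100: r/2 = 1.185100^(1/2) − 1 = 0.088623, so r = 0.177246 = 17.725%.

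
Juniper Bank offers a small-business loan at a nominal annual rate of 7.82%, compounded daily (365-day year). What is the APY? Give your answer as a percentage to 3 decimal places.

8.133%

EAR = (1 + 0.0782/365)^365 − 1.
= (1 + 0.000214)^365 − 1 = 1.081330 − 1 = 8.133%.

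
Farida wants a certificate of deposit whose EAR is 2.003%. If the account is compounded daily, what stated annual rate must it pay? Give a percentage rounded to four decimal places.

(1 + r/365)^365 − 1 = 0.02003, so 1 + r/365 = 1.02003^(1/365).
r/365 = 0.000054, so r = 0.019833 = 1.9833%.

1.9833%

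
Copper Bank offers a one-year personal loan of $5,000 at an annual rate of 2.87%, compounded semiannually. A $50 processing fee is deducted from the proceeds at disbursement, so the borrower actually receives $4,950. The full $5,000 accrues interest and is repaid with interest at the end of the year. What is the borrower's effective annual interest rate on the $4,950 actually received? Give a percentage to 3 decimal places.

Amount owed after one year: 5,000 × (1 + 0.0287/2)^2 = 5,000 × 1.028906 = $5,144.53.
Effective rate on net proceeds: 5,144.53 / 4,950 − 1 = 0.039299 = 3.930%.

3.930%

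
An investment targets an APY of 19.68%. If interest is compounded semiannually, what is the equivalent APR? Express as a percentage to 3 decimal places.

(1 + r/2)^2 − 1 = 0.1968, so 1 + r/2 = 1.1968^(1/2).
r/2 = 0.093984, so r = 0.187967 = 18.797%.

18.797%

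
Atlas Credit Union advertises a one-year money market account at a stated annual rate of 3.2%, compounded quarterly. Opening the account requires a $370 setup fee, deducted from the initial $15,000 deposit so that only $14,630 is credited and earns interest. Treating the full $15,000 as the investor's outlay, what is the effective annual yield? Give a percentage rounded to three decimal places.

0.692%

Value after one year: 14,630 × (1 + 0.032/4)^4 = 14,630 × 1.032386 = $15,103.81.
Effective yield on the $15,000 outlay: 15,103.81 / 15,000 − 1 = 0.006921 = 0.692%.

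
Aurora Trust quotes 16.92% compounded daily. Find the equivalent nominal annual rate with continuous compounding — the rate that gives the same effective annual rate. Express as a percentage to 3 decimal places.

EAR = (1 + 0.1692/365)^365 − 1 = 0.184311.
Equivalent continuous rate: r = ln(1 + 0.184311) = 0.169161 = 16.916%.

16.916%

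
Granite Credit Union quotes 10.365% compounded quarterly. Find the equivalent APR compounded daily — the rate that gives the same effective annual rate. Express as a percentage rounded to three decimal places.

10.234%

EAR = (1 + 0.10365/4)^4 − 1 = 0.107749.
Solve (1 + r/365)^365 = 1.107749: r/365 = 1.107749^(1/365) − 1 = 0.000280, so r = 0.102344 = 10.234%.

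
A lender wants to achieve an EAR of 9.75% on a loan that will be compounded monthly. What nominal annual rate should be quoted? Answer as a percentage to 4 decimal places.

9.3396%

(1 + r/12)^12 − 1 = 0.0975, so 1 + r/12 = 1.0975^(1/12).
r/12 = 0.007783, so r = 0.093396 = 9.3396%.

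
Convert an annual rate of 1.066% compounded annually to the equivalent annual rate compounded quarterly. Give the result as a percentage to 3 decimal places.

Compounded annually, EAR = nominal = 0.010660.
Solve (1 + r/4)^4 = 1.010660: r/4 = 1.010660^(1/4) − 1 = 0.002654, so r = 0.010618 = 1.062%.

1.062%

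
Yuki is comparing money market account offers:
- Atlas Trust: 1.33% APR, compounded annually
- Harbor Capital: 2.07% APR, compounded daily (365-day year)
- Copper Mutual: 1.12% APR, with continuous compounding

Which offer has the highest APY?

Harbor Capital

Atlas Trust: compounded annually, EAR = 1.330%
Harbor Capital: (1 + 0.0207/365)^365 − 1 = 2.092%
Copper Mutual: e^0.0112 − 1 = 1.126%
The highest effective annual rate is Harbor Capital at 2.092%.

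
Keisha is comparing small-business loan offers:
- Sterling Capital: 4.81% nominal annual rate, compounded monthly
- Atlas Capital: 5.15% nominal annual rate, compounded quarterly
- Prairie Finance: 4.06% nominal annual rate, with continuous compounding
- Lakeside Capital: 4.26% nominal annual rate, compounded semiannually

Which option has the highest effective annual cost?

Sterling Capital: (1 + 0.0481/12)^12 − 1 = 4.917%
Atlas Capital: (1 + 0.0515/4)^4 − 1 = 5.250%
Prairie Finance: e^0.0406 − 1 = 4.144%
Lakeside Capital: (1 + 0.0426/2)^2 − 1 = 4.305%
The highest effective annual rate is Atlas Capital at 5.250%.

Atlas Capital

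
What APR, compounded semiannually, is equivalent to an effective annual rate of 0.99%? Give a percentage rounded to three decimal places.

(1 + r/2)^2 − 1 = 0.0099, so 1 + r/2 = 1.0099^(1/2).
r/2 = 0.004938, so r = 0.009876 = 0.988%.

0.988%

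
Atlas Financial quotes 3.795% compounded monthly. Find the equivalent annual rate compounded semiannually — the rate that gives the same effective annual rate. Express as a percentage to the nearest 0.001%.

EAR = (1 + 0.03795/12)^12 − 1 = 0.038617.
Solve (1 + r/2)^2 = 1.038617: r/2 = 1.038617^(1/2) − 1 = 0.019126, so r = 0.038251 = 3.825%.

3.825%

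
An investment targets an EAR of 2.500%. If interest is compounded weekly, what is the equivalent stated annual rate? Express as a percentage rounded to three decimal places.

(1 + r/52)^52 − 1 = 0.02500, so 1 + r/52 = 1.02500^(1/52).
r/52 = 0.000475, so r = 0.024698 = 2.470%.

2.470%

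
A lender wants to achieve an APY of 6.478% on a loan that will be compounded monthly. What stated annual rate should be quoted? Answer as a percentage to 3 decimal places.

(1 + r/12)^12 − 1 = 0.06478, so 1 + r/12 = 1.06478^(1/12).
r/12 = 0.005244, so r = 0.062933 = 6.293%.

6.293%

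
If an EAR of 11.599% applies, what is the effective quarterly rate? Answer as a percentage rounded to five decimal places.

The per-quarter rate i satisfies (1 + i)^4 = 1 + 0.11599.
i = 1.11599^(1/4) − 1 = 0.0278153 = 2.78153%.

2.78153%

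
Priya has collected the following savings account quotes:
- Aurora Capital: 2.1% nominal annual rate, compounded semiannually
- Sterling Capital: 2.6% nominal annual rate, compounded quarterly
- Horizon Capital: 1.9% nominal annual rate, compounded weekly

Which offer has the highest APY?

Sterling Capital

Aurora Capital: (1 + 0.021/2)^2 − 1 = 2.111%
Sterling Capital: (1 + 0.026/4)^4 − 1 = 2.625%
Horizon Capital: (1 + 0.019/52)^52 − 1 = 1.918%
The highest effective annual rate is Sterling Capital at 2.625%.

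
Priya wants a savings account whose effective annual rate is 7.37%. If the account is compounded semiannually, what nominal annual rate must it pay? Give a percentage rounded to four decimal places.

(1 + r/2)^2 − 1 = 0.0737, so 1 + r/2 = 1.0737^(1/2).
r/2 = 0.036195, so r = 0.072390 = 7.2390%.

7.2390%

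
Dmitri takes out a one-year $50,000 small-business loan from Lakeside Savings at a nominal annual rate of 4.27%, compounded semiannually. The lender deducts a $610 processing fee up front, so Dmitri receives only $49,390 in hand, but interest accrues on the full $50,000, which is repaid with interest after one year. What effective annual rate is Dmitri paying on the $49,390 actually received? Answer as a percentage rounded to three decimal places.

5.604%

Amount owed after one year: 50,000 × (1 + 0.0427/2)^2 = 50,000 × 1.043156 = $52,157.79.
Effective rate on net proceeds: 52,157.79 / 49,390 − 1 = 0.056040 = 5.604%.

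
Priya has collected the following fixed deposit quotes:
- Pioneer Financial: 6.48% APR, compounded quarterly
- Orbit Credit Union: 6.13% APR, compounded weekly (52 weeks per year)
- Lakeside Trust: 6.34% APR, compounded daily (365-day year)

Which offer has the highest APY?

Pioneer Financial: (1 + 0.0648/4)^4 − 1 = 6.639%
Orbit Credit Union: (1 + 0.0613/52)^52 − 1 = 6.318%
Lakeside Trust: (1 + 0.0634/365)^365 − 1 = 6.545%
The highest effective annual rate is Pioneer Financial at 6.639%.

Pioneer Financial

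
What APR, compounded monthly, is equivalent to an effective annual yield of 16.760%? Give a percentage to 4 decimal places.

(1 + r/12)^12 − 1 = 0.16760, so 1 + r/12 = 1.16760^(1/12).
r/12 = 0.012996, so r = 0.155955 = 15.5955%.

15.5955%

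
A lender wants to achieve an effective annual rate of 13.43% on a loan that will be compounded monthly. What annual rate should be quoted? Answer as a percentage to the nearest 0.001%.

(1 + r/12)^12 − 1 = 0.1343, so 1 + r/12 = 1.1343^(1/12).
r/12 = 0.010557, so r = 0.126680 = 12.668%.

12.668%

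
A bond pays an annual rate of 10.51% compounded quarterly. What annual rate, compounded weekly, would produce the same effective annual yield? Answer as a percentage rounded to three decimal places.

EAR = (1 + 0.1051/4)^4 − 1 = 0.109315.
Solve (1 + r/52)^52 = 1.109315: r/52 = 1.109315^(1/52) − 1 = 0.001997, so r = 0.103847 = 10.385%.

10.385%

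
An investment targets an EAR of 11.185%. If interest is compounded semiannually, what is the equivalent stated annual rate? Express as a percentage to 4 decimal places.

(1 + r/2)^2 − 1 = 0.11185, so 1 + r/2 = 1.11185^(1/2).
r/2 = 0.054443, so r = 0.108886 = 10.8886%.

10.8886%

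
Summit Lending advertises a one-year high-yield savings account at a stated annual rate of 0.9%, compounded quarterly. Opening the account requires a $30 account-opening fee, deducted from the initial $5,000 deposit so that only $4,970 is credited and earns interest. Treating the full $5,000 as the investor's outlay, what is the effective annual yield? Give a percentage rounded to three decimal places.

0.298%

Value after one year: 4,970 × (1 + 0.009/4)^4 = 4,970 × 1.009030 = $5,014.88.
Effective yield on the $5,000 outlay: 5,014.88 / 5,000 − 1 = 0.002976 = 0.298%.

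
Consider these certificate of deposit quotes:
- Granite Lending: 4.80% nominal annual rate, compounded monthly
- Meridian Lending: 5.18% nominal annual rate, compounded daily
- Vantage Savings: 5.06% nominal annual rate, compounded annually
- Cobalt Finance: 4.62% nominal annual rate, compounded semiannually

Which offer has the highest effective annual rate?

Granite Lending: (1 + 0.0480/12)^12 − 1 = 4.907%
Meridian Lending: (1 + 0.0518/365)^365 − 1 = 5.316%
Vantage Savings: compounded annually, EAR = 5.060%
Cobalt Finance: (1 + 0.0462/2)^2 − 1 = 4.673%
The highest effective annual rate is Meridian Lending at 5.316%.

Meridian Lending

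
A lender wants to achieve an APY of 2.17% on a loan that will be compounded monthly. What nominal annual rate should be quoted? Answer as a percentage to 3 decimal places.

(1 + r/12)^12 − 1 = 0.0217, so 1 + r/12 = 1.0217^(1/12).
r/12 = 0.001791, so r = 0.021487 = 2.149%.

2.149%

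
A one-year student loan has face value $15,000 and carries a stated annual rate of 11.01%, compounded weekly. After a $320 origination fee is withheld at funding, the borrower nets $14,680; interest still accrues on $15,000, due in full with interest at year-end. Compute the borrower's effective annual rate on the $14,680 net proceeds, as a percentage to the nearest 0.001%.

14.059%

Amount owed after one year: 15,000 × (1 + 0.1101/52)^52 = 15,000 × 1.116260 = $16,743.90.
Effective rate on net proceeds: 16,743.90 / 14,680 − 1 = 0.140592 = 14.059%.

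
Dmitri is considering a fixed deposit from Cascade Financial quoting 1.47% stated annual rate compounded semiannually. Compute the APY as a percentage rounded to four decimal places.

1.4754%

EAR = (1 + 0.0147/2)^2 − 1.
= 1.014754 − 1 = 1.4754%.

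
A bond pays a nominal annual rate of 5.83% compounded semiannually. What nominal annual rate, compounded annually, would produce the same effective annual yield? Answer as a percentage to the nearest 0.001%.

EAR = (1 + 0.0583/2)^2 − 1 = 0.059150.
Compounded annually, the equivalent nominal rate is the EAR itself: 5.915%.

5.915%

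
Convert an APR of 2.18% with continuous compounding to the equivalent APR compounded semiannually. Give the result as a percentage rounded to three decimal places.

EAR under continuous compounding: e^0.0218 − 1 = 0.022039.
Solve (1 + r/2)^2 = 1.022039: r/2 = 1.022039^(1/2) − 1 = 0.010960, so r = 0.021919 = 2.192%.

2.192%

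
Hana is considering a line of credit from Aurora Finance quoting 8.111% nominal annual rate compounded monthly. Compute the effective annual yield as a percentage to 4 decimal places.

8.4194%

EAR = (1 + 0.08111/12)^12 − 1.
= 1.084194 − 1 = 8.4194%.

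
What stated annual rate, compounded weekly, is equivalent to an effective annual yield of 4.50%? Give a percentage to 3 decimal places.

(1 + r/52)^52 − 1 = 0.0450, so 1 + r/52 = 1.0450^(1/52).
r/52 = 0.000847, so r = 0.044036 = 4.404%.

4.404%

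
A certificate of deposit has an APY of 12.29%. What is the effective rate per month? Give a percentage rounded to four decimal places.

0.9706%

The per-month rate i satisfies (1 + i)^12 = 1 + 0.1229.
i = 1.1229^(1/12) − 1 = 0.0097064 = 0.9706%.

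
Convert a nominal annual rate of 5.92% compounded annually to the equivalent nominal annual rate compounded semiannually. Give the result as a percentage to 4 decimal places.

5.8349%

Compounded annually, EAR = nominal = 0.059200.
Solve (1 + r/2)^2 = 1.059200: r/2 = 1.059200^(1/2) − 1 = 0.029174, so r = 0.058349 = 5.8349%.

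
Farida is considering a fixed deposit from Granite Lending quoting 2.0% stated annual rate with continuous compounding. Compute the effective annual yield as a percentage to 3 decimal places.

With continuous compounding, EAR = e^0.020 − 1.
e^0.020 = 1.020201, so EAR = 0.020201 = 2.020%.

2.020%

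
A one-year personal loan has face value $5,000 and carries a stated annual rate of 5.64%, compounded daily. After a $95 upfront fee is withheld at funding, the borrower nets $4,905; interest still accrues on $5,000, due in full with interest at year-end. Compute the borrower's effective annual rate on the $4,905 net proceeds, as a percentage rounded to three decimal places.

7.851%

Amount owed after one year: 5,000 × (1 + 0.0564/365)^365 = 5,000 × 1.058016 = $5,290.08.
Effective rate on net proceeds: 5,290.08 / 4,905 − 1 = 0.078508 = 7.851%.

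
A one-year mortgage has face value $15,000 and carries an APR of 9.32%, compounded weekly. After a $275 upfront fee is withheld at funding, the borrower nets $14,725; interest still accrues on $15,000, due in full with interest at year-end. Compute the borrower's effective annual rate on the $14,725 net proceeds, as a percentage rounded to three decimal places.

Amount owed after one year: 15,000 × (1 + 0.0932/52)^52 = 15,000 × 1.097590 = $16,463.85.
Effective rate on net proceeds: 16,463.85 / 14,725 − 1 = 0.118088 = 11.809%.

11.809%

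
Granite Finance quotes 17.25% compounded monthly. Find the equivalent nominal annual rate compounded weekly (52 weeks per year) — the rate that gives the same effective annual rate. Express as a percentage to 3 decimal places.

EAR = (1 + 0.1725/12)^12 − 1 = 0.186813.
Solve (1 + r/52)^52 = 1.186813: r/52 = 1.186813^(1/52) − 1 = 0.003299, so r = 0.171554 = 17.155%.

17.155%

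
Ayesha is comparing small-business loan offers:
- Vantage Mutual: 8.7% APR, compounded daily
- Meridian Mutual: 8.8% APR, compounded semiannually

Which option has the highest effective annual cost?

Vantage Mutual: (1 + 0.087/365)^365 − 1 = 9.089%
Meridian Mutual: (1 + 0.088/2)^2 − 1 = 8.994%
The highest effective annual rate is Vantage Mutual at 9.089%.

Vantage Mutual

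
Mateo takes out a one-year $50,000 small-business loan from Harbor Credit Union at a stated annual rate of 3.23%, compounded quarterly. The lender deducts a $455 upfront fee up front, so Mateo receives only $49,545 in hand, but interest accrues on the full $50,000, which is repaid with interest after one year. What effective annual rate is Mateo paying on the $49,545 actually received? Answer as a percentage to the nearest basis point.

4.22%

Amount owed after one year: 50,000 × (1 + 0.0323/4)^4 = 50,000 × 1.032693 = $51,634.67.
Effective rate on net proceeds: 51,634.67 / 49,545 − 1 = 0.042177 = 4.22%.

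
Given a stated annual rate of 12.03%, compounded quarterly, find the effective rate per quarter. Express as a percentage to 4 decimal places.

With a nominal annual rate compounded quarterly, the periodic rate is the nominal rate divided by 4.
i = 0.1203 / 4 = 0.0300750 = 3.0075%.

3.0075%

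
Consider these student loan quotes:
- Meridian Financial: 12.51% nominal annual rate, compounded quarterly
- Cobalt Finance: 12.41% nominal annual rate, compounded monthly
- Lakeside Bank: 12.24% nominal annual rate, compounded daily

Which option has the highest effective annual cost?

Meridian Financial: (1 + 0.1251/4)^4 − 1 = 13.109%
Cobalt Finance: (1 + 0.1241/12)^12 − 1 = 13.141%
Lakeside Bank: (1 + 0.1224/365)^365 − 1 = 13.018%
The highest effective annual rate is Cobalt Finance at 13.141%.

Cobalt Finance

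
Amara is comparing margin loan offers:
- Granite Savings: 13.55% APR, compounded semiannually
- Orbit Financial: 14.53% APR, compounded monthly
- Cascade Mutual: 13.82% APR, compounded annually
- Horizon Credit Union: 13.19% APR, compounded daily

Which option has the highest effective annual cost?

Orbit Financial

Granite Savings: (1 + 0.1355/2)^2 − 1 = 14.009%
Orbit Financial: (1 + 0.1453/12)^12 − 1 = 15.538%
Cascade Mutual: compounded annually, EAR = 13.820%
Horizon Credit Union: (1 + 0.1319/365)^365 − 1 = 14.097%
The highest effective annual rate is Orbit Financial at 15.538%.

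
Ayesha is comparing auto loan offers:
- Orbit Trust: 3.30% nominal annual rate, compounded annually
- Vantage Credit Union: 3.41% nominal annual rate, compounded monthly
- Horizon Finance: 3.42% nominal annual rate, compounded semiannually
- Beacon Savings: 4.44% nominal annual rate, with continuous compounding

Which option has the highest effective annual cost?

Orbit Trust: compounded annually, EAR = 3.300%
Vantage Credit Union: (1 + 0.0341/12)^12 − 1 = 3.464%
Horizon Finance: (1 + 0.0342/2)^2 − 1 = 3.449%
Beacon Savings: e^0.0444 − 1 = 4.540%
The highest effective annual rate is Beacon Savings at 4.540%.

Beacon Savings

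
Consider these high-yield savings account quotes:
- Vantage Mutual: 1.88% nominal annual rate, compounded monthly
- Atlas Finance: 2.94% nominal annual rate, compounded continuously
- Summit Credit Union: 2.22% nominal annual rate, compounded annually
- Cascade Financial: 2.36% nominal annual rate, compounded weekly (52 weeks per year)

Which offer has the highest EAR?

Atlas Finance

Vantage Mutual: (1 + 0.0188/12)^12 − 1 = 1.896%
Atlas Finance: e^0.0294 − 1 = 2.984%
Summit Credit Union: compounded annually, EAR = 2.220%
Cascade Financial: (1 + 0.0236/52)^52 − 1 = 2.388%
The highest effective annual rate is Atlas Finance at 2.984%.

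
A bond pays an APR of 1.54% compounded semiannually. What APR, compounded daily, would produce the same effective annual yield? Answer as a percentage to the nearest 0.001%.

1.534%

EAR = (1 + 0.0154/2)^2 − 1 = 0.015459.
Solve (1 + r/365)^365 = 1.015459: r/365 = 1.015459^(1/365) − 1 = 0.000042, so r = 0.015341 = 1.534%.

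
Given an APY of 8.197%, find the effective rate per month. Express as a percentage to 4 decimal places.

The per-month rate i satisfies (1 + i)^12 = 1 + 0.08197.
i = 1.08197^(1/12) − 1 = 0.0065869 = 0.6587%.

0.6587%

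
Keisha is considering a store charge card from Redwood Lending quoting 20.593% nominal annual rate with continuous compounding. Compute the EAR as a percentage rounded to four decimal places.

22.8667%

With continuous compounding, EAR = e^0.20593 − 1.
e^0.20593 = 1.228667, so EAR = 0.228667 = 22.8667%.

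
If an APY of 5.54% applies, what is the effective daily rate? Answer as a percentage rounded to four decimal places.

The per-day rate i satisfies (1 + i)^365 = 1 + 0.0554.
i = 1.0554^(1/365) − 1 = 0.0001477 = 0.0148%.

0.0148%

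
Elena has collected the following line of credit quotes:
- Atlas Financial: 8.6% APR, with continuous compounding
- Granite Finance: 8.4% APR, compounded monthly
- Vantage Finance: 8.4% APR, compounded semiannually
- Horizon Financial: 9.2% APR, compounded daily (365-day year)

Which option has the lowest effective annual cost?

Atlas Financial: e^0.086 − 1 = 8.981%
Granite Finance: (1 + 0.084/12)^12 − 1 = 8.731%
Vantage Finance: (1 + 0.084/2)^2 − 1 = 8.576%
Horizon Financial: (1 + 0.092/365)^365 − 1 = 9.635%
The lowest effective annual rate is Vantage Finance at 8.576%.

Vantage Finance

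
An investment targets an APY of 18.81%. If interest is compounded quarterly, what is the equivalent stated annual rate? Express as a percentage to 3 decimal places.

17.612%

(1 + r/4)^4 − 1 = 0.1881, so 1 + r/4 = 1.1881^(1/4).
r/4 = 0.044031, so r = 0.176123 = 17.612%.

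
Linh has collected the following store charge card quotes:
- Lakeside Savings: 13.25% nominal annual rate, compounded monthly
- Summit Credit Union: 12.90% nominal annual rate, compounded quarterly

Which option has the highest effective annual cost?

Lakeside Savings: (1 + 0.1325/12)^12 − 1 = 14.085%
Summit Credit Union: (1 + 0.1290/4)^4 − 1 = 13.538%
The highest effective annual rate is Lakeside Savings at 14.085%.

Lakeside Savings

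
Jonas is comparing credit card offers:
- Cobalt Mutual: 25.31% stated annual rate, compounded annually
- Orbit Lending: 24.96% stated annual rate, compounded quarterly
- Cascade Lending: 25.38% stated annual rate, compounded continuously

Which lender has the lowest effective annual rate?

Cobalt Mutual

Cobalt Mutual: compounded annually, EAR = 25.310%
Orbit Lending: (1 + 0.2496/4)^4 − 1 = 27.395%
Cascade Lending: e^0.2538 − 1 = 28.891%
The lowest effective annual rate is Cobalt Mutual at 25.310%.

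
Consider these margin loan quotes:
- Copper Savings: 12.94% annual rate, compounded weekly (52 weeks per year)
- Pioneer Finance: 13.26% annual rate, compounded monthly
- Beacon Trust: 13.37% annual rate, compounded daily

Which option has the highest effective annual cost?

Copper Savings: (1 + 0.1294/52)^52 − 1 = 13.796%
Pioneer Finance: (1 + 0.1326/12)^12 − 1 = 14.096%
Beacon Trust: (1 + 0.1337/365)^365 − 1 = 14.302%
The highest effective annual rate is Beacon Trust at 14.302%.

Beacon Trust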